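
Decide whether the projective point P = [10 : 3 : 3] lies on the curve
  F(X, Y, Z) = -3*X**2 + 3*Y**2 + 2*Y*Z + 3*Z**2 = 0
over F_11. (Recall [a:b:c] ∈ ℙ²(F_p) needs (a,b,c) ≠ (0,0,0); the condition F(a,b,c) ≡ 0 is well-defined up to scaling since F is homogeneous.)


F(10,3,3) ≡ 3 (mod 11); P is NOT on the curve.

Evaluate F(10, 3, 3) term-by-term (mod 11).
  -3*X**2 ↦ -3·100·1·1 = -300
  3*Y**2 ↦ 3·1·9·1 = 27
  2*Y*Z ↦ 2·1·3·3 = 18
  3*Z**2 ↦ 3·1·1·9 = 27
Sum: F(10, 3, 3) = (-300) + (27) + (18) + (27) = -228.
Reducing mod 11: -228 ≡ 3 (mod 11).
Since F(a, b, c) ≡ 3 ≠ 0 (mod 11), P does NOT lie on the curve.


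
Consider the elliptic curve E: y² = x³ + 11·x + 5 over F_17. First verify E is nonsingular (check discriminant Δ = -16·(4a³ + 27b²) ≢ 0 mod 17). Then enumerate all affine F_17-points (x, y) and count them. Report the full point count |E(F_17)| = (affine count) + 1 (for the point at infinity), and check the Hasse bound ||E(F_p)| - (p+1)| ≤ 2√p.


Affine points = {(1, 0), (2, 1), (2, 16), (5, 7), (5, 10), (6, 7), (6, 10), (7, 0), (9, 0), (13, 4), (13, 13), (14, 8), (14, 9), (15, 3), (15, 14)}; affine count = 15; |E(F_17)| = 16.

Discriminant check: Δ ∝ 4a³ + 27b² = 4·11³ + 27·5² = 4·1331 + 27·25 ≡ 15 (mod 17). Nonzero ⇒ E is nonsingular.
For each x ∈ F_17, compute rhs = x³ + 11·x + 5 mod 17, then count y ∈ F_17 with y² ≡ rhs.
  x = 0: rhs = 5, matching y values: none (0 points).
  x = 1: rhs = 0, matching y values: 0 (1 points).
  x = 2: rhs = 1, matching y values: 1, 16 (2 points).
  x = 3: rhs = 14, matching y values: none (0 points).
  x = 4: rhs = 11, matching y values: none (0 points).
  x = 5: rhs = 15, matching y values: 7, 10 (2 points).
  x = 6: rhs = 15, matching y values: 7, 10 (2 points).
  x = 7: rhs = 0, matching y values: 0 (1 points).
  x = 8: rhs = 10, matching y values: none (0 points).
  x = 9: rhs = 0, matching y values: 0 (1 points).
  x = 10: rhs = 10, matching y values: none (0 points).
  x = 11: rhs = 12, matching y values: none (0 points).
  x = 12: rhs = 12, matching y values: none (0 points).
  x = 13: rhs = 16, matching y values: 4, 13 (2 points).
  x = 14: rhs = 13, matching y values: 8, 9 (2 points).
  x = 15: rhs = 9, matching y values: 3, 14 (2 points).
  x = 16: rhs = 10, matching y values: none (0 points).
Total affine count: 15.
Full point count |E(F_17)| = 15 + 1 = 16.
Hasse bound: |16 − (17+1)| = |-2| = 2 ≤ 2√17 ≈ 8.2462 ✓.


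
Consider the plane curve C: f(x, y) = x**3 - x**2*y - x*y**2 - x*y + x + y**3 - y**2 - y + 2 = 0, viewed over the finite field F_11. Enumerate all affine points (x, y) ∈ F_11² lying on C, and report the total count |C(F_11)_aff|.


Affine F_11-points: {(0, 6), (1, 1), (2, 4), (3, 7), (4, 3), (5, 0), (6, 7), (7, 0), (9, 7), (10, 0), (10, 1), (10, 10)}; count = 12.

For each of the 121 pairs (x, y) ∈ F_11², evaluate f(x, y) mod 11. Record the zeros.
  x = 0: [0↦2, 1↦1, 2↦4, 3↦6, 4↦2, 5↦9, 6↦0, 7↦3, 8↦2, 9↦3, 10↦1]  zeros at y ∈ {6}
  x = 1: [0↦4, 1↦0, 2↦9, 3↦4, 4↦2, 5↦9, 6↦9, 7↦8, 8↦1, 9↦5, 10↦4]  zeros at y ∈ {1}
  x = 2: [0↦1, 1↦3, 2↦5, 3↦2, 4↦0, 5↦5, 6↦1, 7↦5, 8↦1, 9↦6, 10↦4]  zeros at y ∈ {4}
  x = 3: [0↦10, 1↦5, 2↦9, 3↦6, 4↦2, 5↦3, 6↦4, 7↦0, 8↦8, 9↦1, 10↦7]  zeros at y ∈ {7}
  x = 4: [0↦4, 1↦1, 2↦5, 3↦0, 4↦3, 5↦9, 6↦2, 7↦10, 8↦6, 9↦7, 10↦8]  zeros at y ∈ {3}
  x = 5: [0↦0, 1↦8, 2↦10, 3↦1, 4↦9, 5↦7, 6↦1, 7↦8, 8↦1, 9↦8, 10↦2]  zeros at y ∈ {0}
  x = 6: [0↦4, 1↦10, 2↦8, 3↦4, 4↦4, 5↦3, 6↦7, 7↦0, 8↦10, 9↦10, 10↦6]  zeros at y ∈ {7}
  x = 7: [0↦0, 1↦2, 2↦5, 3↦4, 4↦5, 5↦3, 6↦4, 7↦3, 8↦6, 9↦8, 10↦4]  zeros at y ∈ {0}
  x = 8: [0↦5, 1↦1, 2↦7, 3↦7, 4↦7, 5↦2, 6↦9, 7↦1, 8↦6, 9↦8, 10↦2]  zeros at y ∈ ∅
  x = 9: [0↦3, 1↦2, 2↦9, 3↦8, 4↦5, 5↦6, 6↦6, 7↦0, 8↦5, 9↦5, 10↦6]  zeros at y ∈ {7}
  x = 10: [0↦0, 1↦0, 2↦6, 3↦2, 4↦5, 5↦10, 6↦1, 7↦6, 8↦9, 9↦5, 10↦0]  zeros at y ∈ {0, 1, 10}
Collecting zeros: affine points = {(0, 6), (1, 1), (2, 4), (3, 7), (4, 3), (5, 0), (6, 7), (7, 0), (9, 7), (10, 0), (10, 1), (10, 10)}.
Total count |C(F_11)_aff| = 12.


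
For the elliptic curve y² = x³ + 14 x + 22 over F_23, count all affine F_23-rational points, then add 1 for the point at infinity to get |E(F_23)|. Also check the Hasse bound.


Affine points = {(2, 9), (2, 14), (4, 2), (4, 21), (6, 0), (7, 7), (7, 16), (8, 5), (8, 18), (9, 7), (9, 16), (10, 9), (10, 14), (11, 9), (11, 14), (12, 3), (12, 20), (13, 3), (13, 20), (14, 8), (14, 15), (16, 8), (16, 15), (21, 3), (21, 20)}; affine count = 25; |E(F_23)| = 26.

Discriminant check: Δ ∝ 4a³ + 27b² = 4·14³ + 27·22² = 4·2744 + 27·484 ≡ 9 (mod 23). Nonzero ⇒ E is nonsingular.
For each x ∈ F_23, compute rhs = x³ + 14·x + 22 mod 23, then count y ∈ F_23 with y² ≡ rhs.
  x = 0: rhs = 22, matching y values: none (0 points).
  x = 1: rhs = 14, matching y values: none (0 points).
  x = 2: rhs = 12, matching y values: 9, 14 (2 points).
  x = 3: rhs = 22, matching y values: none (0 points).
  x = 4: rhs = 4, matching y values: 2, 21 (2 points).
  x = 5: rhs = 10, matching y values: none (0 points).
  x = 6: rhs = 0, matching y values: 0 (1 points).
  x = 7: rhs = 3, matching y values: 7, 16 (2 points).
  x = 8: rhs = 2, matching y values: 5, 18 (2 points).
  x = 9: rhs = 3, matching y values: 7, 16 (2 points).
  x = 10: rhs = 12, matching y values: 9, 14 (2 points).
  x = 11: rhs = 12, matching y values: 9, 14 (2 points).
  x = 12: rhs = 9, matching y values: 3, 20 (2 points).
  x = 13: rhs = 9, matching y values: 3, 20 (2 points).
  x = 14: rhs = 18, matching y values: 8, 15 (2 points).
  x = 15: rhs = 19, matching y values: none (0 points).
  x = 16: rhs = 18, matching y values: 8, 15 (2 points).
  x = 17: rhs = 21, matching y values: none (0 points).
  x = 18: rhs = 11, matching y values: none (0 points).
  x = 19: rhs = 17, matching y values: none (0 points).
  x = 20: rhs = 22, matching y values: none (0 points).
  x = 21: rhs = 9, matching y values: 3, 20 (2 points).
  x = 22: rhs = 7, matching y values: none (0 points).
Total affine count: 25.
Full point count |E(F_23)| = 25 + 1 = 26.
Hasse bound: |26 − (23+1)| = |2| = 2 ≤ 2√23 ≈ 9.5917 ✓.


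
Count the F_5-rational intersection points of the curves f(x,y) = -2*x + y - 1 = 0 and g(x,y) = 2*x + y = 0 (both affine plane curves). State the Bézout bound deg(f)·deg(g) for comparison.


Common zeros: {(1, 3)}; count = 1; Bézout bound = 1.

deg(f) = 1, deg(g) = 1, so Bézout bound = 1.
Scan x ∈ F_5. For each x, list the y ∈ F_5 with f(x, y) ≡ 0 and those with g(x, y) ≡ 0 (mod 5); the common zeros in that column are the intersection.
  x = 0: f ≡ 0 at y ∈ {1}; g ≡ 0 at y ∈ {0}; common: ∅.
  x = 1: f ≡ 0 at y ∈ {3}; g ≡ 0 at y ∈ {3}; common: {3}.
  x = 2: f ≡ 0 at y ∈ {0}; g ≡ 0 at y ∈ {1}; common: ∅.
  x = 3: f ≡ 0 at y ∈ {2}; g ≡ 0 at y ∈ {4}; common: ∅.
  x = 4: f ≡ 0 at y ∈ {4}; g ≡ 0 at y ∈ {2}; common: ∅.
Collecting: common zeros = {(1, 3)}, so the count is 1.
Comparison with the Bézout bound: 1 ≤ 1 = deg(f)·deg(g), as expected for curves with no common component (the bound is attained).


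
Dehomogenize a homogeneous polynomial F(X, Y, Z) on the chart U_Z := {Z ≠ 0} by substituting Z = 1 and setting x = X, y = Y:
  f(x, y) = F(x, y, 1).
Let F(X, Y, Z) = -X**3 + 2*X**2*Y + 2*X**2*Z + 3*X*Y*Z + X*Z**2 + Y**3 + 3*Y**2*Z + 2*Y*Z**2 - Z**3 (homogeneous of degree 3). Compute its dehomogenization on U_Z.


f(x, y) = -x**3 + 2*x**2*y + 2*x**2 + 3*x*y + x + y**3 + 3*y**2 + 2*y - 1

On U_Z we set Z = 1. Each monomial c·X^i·Y^j·Z^k in F becomes c·x^i·y^j·1^k = c·x^i·y^j.
Substituting Z = 1: F(X, Y, 1) = -x**3 + 2*x**2*y + 2*x**2 + 3*x*y + x + y**3 + 3*y**2 + 2*y - 1.
Note: deg(f) ≤ deg(F) = 3; strict inequality happens when F is divisible by Z (lost terms).


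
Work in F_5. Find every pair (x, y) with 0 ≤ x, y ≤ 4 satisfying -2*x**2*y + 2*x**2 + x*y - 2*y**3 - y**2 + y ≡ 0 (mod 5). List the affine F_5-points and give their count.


Affine F_5-points: {(0, 0), (0, 3), (0, 4), (2, 1), (2, 3), (3, 2), (4, 4)}; count = 7.

For each of the 25 pairs (x, y) ∈ F_5², evaluate f(x, y) mod 5. Record the zeros.
  x = 0: [0↦0, 1↦3, 2↦2, 3↦0, 4↦0]  zeros at y ∈ {0, 3, 4}
  x = 1: [0↦2, 1↦4, 2↦2, 3↦4, 4↦3]  zeros at y ∈ ∅
  x = 2: [0↦3, 1↦0, 2↦3, 3↦0, 4↦4]  zeros at y ∈ {1, 3}
  x = 3: [0↦3, 1↦1, 2↦0, 3↦3, 4↦3]  zeros at y ∈ {2}
  x = 4: [0↦2, 1↦2, 2↦3, 3↦3, 4↦0]  zeros at y ∈ {4}
Collecting zeros: affine points = {(0, 0), (0, 3), (0, 4), (2, 1), (2, 3), (3, 2), (4, 4)}.
Total count |C(F_5)_aff| = 7.


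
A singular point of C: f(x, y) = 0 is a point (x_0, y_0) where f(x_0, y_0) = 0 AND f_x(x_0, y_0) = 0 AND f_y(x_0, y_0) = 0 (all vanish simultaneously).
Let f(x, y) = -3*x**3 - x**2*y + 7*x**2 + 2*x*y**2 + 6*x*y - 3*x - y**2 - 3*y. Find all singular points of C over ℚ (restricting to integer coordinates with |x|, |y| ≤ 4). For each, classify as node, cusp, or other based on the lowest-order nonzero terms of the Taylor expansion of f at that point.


Singular points: {(1, -1)}; classification: node.

Compute partial derivatives:
  f_x = -9*x**2 - 2*x*y + 14*x + 2*y**2 + 6*y - 3.
  f_y = -x**2 + 4*x*y + 6*x - 2*y - 3.
Scan x_0 ∈ {−4, ..., 4}. For each x_0, f_y(x_0, y) is a polynomial in y; find its integer roots y ∈ {−4, ..., 4}, then test f_x and f at those candidates.
  x = -4: f_y(-4, y) = -18*y - 43; no integer root y with |y| ≤ 4.
  x = -3: f_y(-3, y) = -14*y - 30; no integer root y with |y| ≤ 4.
  x = -2: f_y(-2, y) = -10*y - 19; no integer root y with |y| ≤ 4.
  x = -1: f_y(-1, y) = -6*y - 10; no integer root y with |y| ≤ 4.
  x = 0: f_y(0, y) = -2*y - 3; no integer root y with |y| ≤ 4.
  x = 1: f_y(1, y) = 2*y + 2; vanishes at y ∈ {-1}. (1, -1): f_x = 0, f = 0 — SINGULAR.
  x = 2: f_y(2, y) = 6*y + 5; no integer root y with |y| ≤ 4.
  x = 3: f_y(3, y) = 10*y + 6; no integer root y with |y| ≤ 4.
  x = 4: f_y(4, y) = 14*y + 5; no integer root y with |y| ≤ 4.
Only singular point on the grid: (1, -1).
Classify: substitute x = 1 + u, y = -1 + v and expand: f = -3*u**3 - u**2*v - u**2 + 2*u*v**2 + v**2.
No constant or linear terms (consistent with a singular point). Quadratic part: -u**2 + v**2. Cubic part: -3*u**3 - u**2*v + 2*u*v**2.
The quadratic part v**2 - u**2 = (v − u)(v + u) splits into two distinct linear factors, so there are two distinct tangent lines y − -1 = ±(x − 1) — this is a node (ordinary double point).
Classification: node.


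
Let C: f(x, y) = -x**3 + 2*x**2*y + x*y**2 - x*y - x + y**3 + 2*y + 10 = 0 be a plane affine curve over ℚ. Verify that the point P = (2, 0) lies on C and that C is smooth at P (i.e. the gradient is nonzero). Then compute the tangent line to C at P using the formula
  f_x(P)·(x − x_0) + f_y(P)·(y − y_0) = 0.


Tangent line at P: -13*x + 8*y + 26 = 0.

Step 1: f(2, 0) = 0, so P lies on C.
Step 2: partial derivatives
  f_x(x, y) = -3*x**2 + 4*x*y + y**2 - y - 1, f_y(x, y) = 2*x**2 + 2*x*y - x + 3*y**2 + 2.
  f_x(P) = -13, f_y(P) = 8 (gradient nonzero, so P is smooth).
Step 3: tangent line at P: -13·(x − 2) + 8·(y − 0) = 0.
Expanding: -13*x + 8*y + 26 = 0.


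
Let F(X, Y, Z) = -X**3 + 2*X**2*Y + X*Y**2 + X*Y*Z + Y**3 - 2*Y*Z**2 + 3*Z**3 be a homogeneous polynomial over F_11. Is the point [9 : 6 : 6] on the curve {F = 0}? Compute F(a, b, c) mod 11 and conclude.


F(9,6,6) ≡ 3 (mod 11); P is NOT on the curve.

Evaluate F(9, 6, 6) term-by-term (mod 11).
  -X**3 ↦ -1·729·1·1 = -729
  2*X**2*Y ↦ 2·81·6·1 = 972
  X*Y**2 ↦ 1·9·36·1 = 324
  X*Y*Z ↦ 1·9·6·6 = 324
  Y**3 ↦ 1·1·216·1 = 216
  -2*Y*Z**2 ↦ -2·1·6·36 = -432
  3*Z**3 ↦ 3·1·1·216 = 648
Sum: F(9, 6, 6) = (-729) + (972) + (324) + (324) + (216) + (-432) + (648) = 1323.
Reducing mod 11: 1323 ≡ 3 (mod 11).
Since F(a, b, c) ≡ 3 ≠ 0 (mod 11), P does NOT lie on the curve.


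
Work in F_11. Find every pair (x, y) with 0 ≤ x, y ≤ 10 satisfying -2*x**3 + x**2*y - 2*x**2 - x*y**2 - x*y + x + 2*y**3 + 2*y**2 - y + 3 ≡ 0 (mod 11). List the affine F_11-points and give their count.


Affine F_11-points: {(1, 0), (1, 6), (1, 10), (2, 10), (3, 0), (3, 2), (3, 4), (5, 5), (6, 0), (6, 6), (6, 7)}; count = 11.

For each of the 121 pairs (x, y) ∈ F_11², evaluate f(x, y) mod 11. Record the zeros.
  x = 0: [0↦3, 1↦6, 2↦3, 3↦6, 4↦5, 5↦1, 6↦6, 7↦10, 8↦3, 9↦8, 10↦4]  zeros at y ∈ ∅
  x = 1: [0↦0, 1↦2, 2↦7, 3↦5, 4↦8, 5↦6, 6↦0, 7↦2, 8↦2, 9↦1, 10↦0]  zeros at y ∈ {0, 6, 10}
  x = 2: [0↦3, 1↦6, 2↦10, 3↦5, 4↦3, 5↦5, 6↦1, 7↦3, 8↦1, 9↦7, 10↦0]  zeros at y ∈ {10}
  x = 3: [0↦0, 1↦6, 2↦0, 3↦5, 4↦0, 5↦8, 6↦8, 7↦1, 8↦10, 9↦3, 10↦3]  zeros at y ∈ {0, 2, 4}
  x = 4: [0↦1, 1↦1, 2↦9, 3↦4, 4↦9, 5↦3, 6↦9, 7↦6, 8↦6, 9↦10, 10↦8]  zeros at y ∈ ∅
  x = 5: [0↦5, 1↦1, 2↦3, 3↦1, 4↦7, 5↦0, 6↦3, 7↦6, 8↦10, 9↦5, 10↦3]  zeros at y ∈ {5}
  x = 6: [0↦0, 1↦5, 2↦3, 3↦6, 4↦4, 5↦9, 6↦0, 7↦0, 8↦10, 9↦9, 10↦9]  zeros at y ∈ {0, 6, 7}
  x = 7: [0↦7, 1↦1, 2↦8, 3↦7, 4↦10, 5↦7, 6↦10, 7↦9, 8↦5, 9↦10, 10↦3]  zeros at y ∈ ∅
  x = 8: [0↦3, 1↦10, 2↦6, 3↦3, 4↦2, 5↦4, 6↦10, 7↦10, 8↦5, 9↦7, 10↦6]  zeros at y ∈ ∅
  x = 9: [0↦9, 1↦9, 2↦7, 3↦4, 4↦1, 5↦10, 6↦10, 7↦2, 8↦9, 9↦10, 10↦6]  zeros at y ∈ ∅
  x = 10: [0↦2, 1↦8, 2↦10, 3↦9, 4↦6, 5↦2, 6↦9, 7↦6, 8↦5, 9↦7, 10↦2]  zeros at y ∈ ∅
Collecting zeros: affine points = {(1, 0), (1, 6), (1, 10), (2, 10), (3, 0), (3, 2), (3, 4), (5, 5), (6, 0), (6, 6), (6, 7)}.
Total count |C(F_11)_aff| = 11.


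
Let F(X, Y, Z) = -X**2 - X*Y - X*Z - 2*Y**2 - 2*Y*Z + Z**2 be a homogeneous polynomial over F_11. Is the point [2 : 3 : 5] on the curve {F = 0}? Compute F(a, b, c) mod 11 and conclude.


F(2,3,5) ≡ 1 (mod 11); P is NOT on the curve.

Evaluate F(2, 3, 5) term-by-term (mod 11).
  -X**2 ↦ -1·4·1·1 = -4
  -X*Y ↦ -1·2·3·1 = -6
  -X*Z ↦ -1·2·1·5 = -10
  -2*Y**2 ↦ -2·1·9·1 = -18
  -2*Y*Z ↦ -2·1·3·5 = -30
  Z**2 ↦ 1·1·1·25 = 25
Sum: F(2, 3, 5) = (-4) + (-6) + (-10) + (-18) + (-30) + (25) = -43.
Reducing mod 11: -43 ≡ 1 (mod 11).
Since F(a, b, c) ≡ 1 ≠ 0 (mod 11), P does NOT lie on the curve.


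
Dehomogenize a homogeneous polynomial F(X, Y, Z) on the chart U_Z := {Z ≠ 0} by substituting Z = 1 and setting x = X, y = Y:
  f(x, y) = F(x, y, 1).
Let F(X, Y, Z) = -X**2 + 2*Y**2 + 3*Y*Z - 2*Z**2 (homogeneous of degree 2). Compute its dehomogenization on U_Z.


f(x, y) = -x**2 + 2*y**2 + 3*y - 2

On U_Z we set Z = 1. Each monomial c·X^i·Y^j·Z^k in F becomes c·x^i·y^j·1^k = c·x^i·y^j.
Substituting Z = 1: F(X, Y, 1) = -x**2 + 2*y**2 + 3*y - 2.
Note: deg(f) ≤ deg(F) = 2; strict inequality happens when F is divisible by Z (lost terms).


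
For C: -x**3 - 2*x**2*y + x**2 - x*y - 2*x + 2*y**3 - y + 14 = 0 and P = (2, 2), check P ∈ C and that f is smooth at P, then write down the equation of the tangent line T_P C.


Tangent line at P: -28*x + 13*y + 30 = 0.

Step 1: f(2, 2) = 0, so P lies on C.
Step 2: partial derivatives
  f_x(x, y) = -3*x**2 - 4*x*y + 2*x - y - 2, f_y(x, y) = -2*x**2 - x + 6*y**2 - 1.
  f_x(P) = -28, f_y(P) = 13 (gradient nonzero, so P is smooth).
Step 3: tangent line at P: -28·(x − 2) + 13·(y − 2) = 0.
Expanding: -28*x + 13*y + 30 = 0.


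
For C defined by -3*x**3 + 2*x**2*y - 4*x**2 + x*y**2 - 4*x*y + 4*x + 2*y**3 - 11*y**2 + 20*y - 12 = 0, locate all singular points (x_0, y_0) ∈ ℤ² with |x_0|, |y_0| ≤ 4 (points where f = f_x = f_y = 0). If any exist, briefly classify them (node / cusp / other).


Singular points: {(0, 2)}; classification: cusp.

Compute partial derivatives:
  f_x = -9*x**2 + 4*x*y - 8*x + y**2 - 4*y + 4.
  f_y = 2*x**2 + 2*x*y - 4*x + 6*y**2 - 22*y + 20.
Scan x_0 ∈ {−4, ..., 4}. For each x_0, f_y(x_0, y) is a polynomial in y; find its integer roots y ∈ {−4, ..., 4}, then test f_x and f at those candidates.
  x = -4: f_y(-4, y) = 6*y**2 - 30*y + 68; no integer root y with |y| ≤ 4.
  x = -3: f_y(-3, y) = 6*y**2 - 28*y + 50; no integer root y with |y| ≤ 4.
  x = -2: f_y(-2, y) = 6*y**2 - 26*y + 36; no integer root y with |y| ≤ 4.
  x = -1: f_y(-1, y) = 6*y**2 - 24*y + 26; no integer root y with |y| ≤ 4.
  x = 0: f_y(0, y) = 6*y**2 - 22*y + 20; vanishes at y ∈ {2}. (0, 2): f_x = 0, f = 0 — SINGULAR.
  x = 1: f_y(1, y) = 6*y**2 - 20*y + 18; no integer root y with |y| ≤ 4.
  x = 2: f_y(2, y) = 6*y**2 - 18*y + 20; no integer root y with |y| ≤ 4.
  x = 3: f_y(3, y) = 6*y**2 - 16*y + 26; no integer root y with |y| ≤ 4.
  x = 4: f_y(4, y) = 6*y**2 - 14*y + 36; no integer root y with |y| ≤ 4.
Only singular point on the grid: (0, 2).
Classify: substitute x = 0 + u, y = 2 + v and expand: f = -3*u**3 + 2*u**2*v + u*v**2 + 2*v**3 + v**2.
No constant or linear terms (consistent with a singular point). Quadratic part: v**2. Cubic part: -3*u**3 + 2*u**2*v + u*v**2 + 2*v**3.
The quadratic part v**2 is a perfect square, so there is a single (double) tangent line v = 0, i.e. y = 2. Restricting the cubic part to that line (v = 0) leaves -3*u**3 ≠ 0, so f is not divisible by v and the branch is v² ≈ 3*u**3 to lowest order — this is a cusp.
Classification: cusp.


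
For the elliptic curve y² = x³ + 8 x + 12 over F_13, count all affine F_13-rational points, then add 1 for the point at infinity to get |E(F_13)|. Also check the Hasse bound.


Affine points = {(0, 5), (0, 8), (2, 6), (2, 7), (4, 2), (4, 11), (6, 4), (6, 9), (8, 4), (8, 9), (10, 0), (11, 1), (11, 12), (12, 4), (12, 9)}; affine count = 15; |E(F_13)| = 16.

Discriminant check: Δ ∝ 4a³ + 27b² = 4·8³ + 27·12² = 4·512 + 27·144 ≡ 8 (mod 13). Nonzero ⇒ E is nonsingular.
For each x ∈ F_13, compute rhs = x³ + 8·x + 12 mod 13, then count y ∈ F_13 with y² ≡ rhs.
  x = 0: rhs = 12, matching y values: 5, 8 (2 points).
  x = 1: rhs = 8, matching y values: none (0 points).
  x = 2: rhs = 10, matching y values: 6, 7 (2 points).
  x = 3: rhs = 11, matching y values: none (0 points).
  x = 4: rhs = 4, matching y values: 2, 11 (2 points).
  x = 5: rhs = 8, matching y values: none (0 points).
  x = 6: rhs = 3, matching y values: 4, 9 (2 points).
  x = 7: rhs = 8, matching y values: none (0 points).
  x = 8: rhs = 3, matching y values: 4, 9 (2 points).
  x = 9: rhs = 7, matching y values: none (0 points).
  x = 10: rhs = 0, matching y values: 0 (1 points).
  x = 11: rhs = 1, matching y values: 1, 12 (2 points).
  x = 12: rhs = 3, matching y values: 4, 9 (2 points).
Total affine count: 15.
Full point count |E(F_13)| = 15 + 1 = 16.
Hasse bound: |16 − (13+1)| = |2| = 2 ≤ 2√13 ≈ 7.2111 ✓.


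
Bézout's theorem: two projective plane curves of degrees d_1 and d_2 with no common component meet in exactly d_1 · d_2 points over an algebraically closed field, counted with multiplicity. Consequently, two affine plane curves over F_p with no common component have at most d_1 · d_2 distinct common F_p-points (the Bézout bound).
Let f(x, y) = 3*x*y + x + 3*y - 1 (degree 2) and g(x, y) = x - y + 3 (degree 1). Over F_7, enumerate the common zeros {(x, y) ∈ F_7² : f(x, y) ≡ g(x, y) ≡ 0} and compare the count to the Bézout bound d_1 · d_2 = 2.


Common zeros: ∅; count = 0; Bézout bound = 2.

deg(f) = 2, deg(g) = 1, so Bézout bound = 2.
Scan x ∈ F_7. For each x, list the y ∈ F_7 with f(x, y) ≡ 0 and those with g(x, y) ≡ 0 (mod 7); the common zeros in that column are the intersection.
  x = 0: f ≡ 0 at y ∈ {5}; g ≡ 0 at y ∈ {3}; common: ∅.
  x = 1: f ≡ 0 at y ∈ {0}; g ≡ 0 at y ∈ {4}; common: ∅.
  x = 2: f ≡ 0 at y ∈ {3}; g ≡ 0 at y ∈ {5}; common: ∅.
  x = 3: f ≡ 0 at y ∈ {1}; g ≡ 0 at y ∈ {6}; common: ∅.
  x = 4: f ≡ 0 at y ∈ {4}; g ≡ 0 at y ∈ {0}; common: ∅.
  x = 5: f ≡ 0 at y ∈ {6}; g ≡ 0 at y ∈ {1}; common: ∅.
  x = 6: f ≡ 0 at y ∈ ∅; g ≡ 0 at y ∈ {2}; common: ∅.
Collecting: common zeros = ∅, so the count is 0.
Comparison with the Bézout bound: 0 ≤ 2 = deg(f)·deg(g), as expected for curves with no common component (the affine F_7-count falls short of the bound because intersections may lie at infinity, over extension fields, or carry multiplicity).


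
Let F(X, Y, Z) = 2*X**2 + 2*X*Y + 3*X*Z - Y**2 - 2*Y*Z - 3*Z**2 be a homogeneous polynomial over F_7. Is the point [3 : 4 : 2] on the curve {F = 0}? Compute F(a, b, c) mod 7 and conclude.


F(3,4,2) ≡ 2 (mod 7); P is NOT on the curve.

Evaluate F(3, 4, 2) term-by-term (mod 7).
  2*X**2 ↦ 2·9·1·1 = 18
  2*X*Y ↦ 2·3·4·1 = 24
  3*X*Z ↦ 3·3·1·2 = 18
  -Y**2 ↦ -1·1·16·1 = -16
  -2*Y*Z ↦ -2·1·4·2 = -16
  -3*Z**2 ↦ -3·1·1·4 = -12
Sum: F(3, 4, 2) = (18) + (24) + (18) + (-16) + (-16) + (-12) = 16.
Reducing mod 7: 16 ≡ 2 (mod 7).
Since F(a, b, c) ≡ 2 ≠ 0 (mod 7), P does NOT lie on the curve.


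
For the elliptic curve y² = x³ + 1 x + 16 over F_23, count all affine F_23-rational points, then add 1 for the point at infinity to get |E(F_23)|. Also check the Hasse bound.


Affine points = {(0, 4), (0, 19), (1, 8), (1, 15), (2, 7), (2, 16), (3, 0), (5, 10), (5, 13), (6, 10), (6, 13), (9, 8), (9, 15), (11, 1), (11, 22), (12, 10), (12, 13), (13, 8), (13, 15), (15, 5), (15, 18), (17, 1), (17, 22), (18, 1), (18, 22), (20, 3), (20, 20), (21, 11), (21, 12)}; affine count = 29; |E(F_23)| = 30.

Discriminant check: Δ ∝ 4a³ + 27b² = 4·1³ + 27·16² = 4·1 + 27·256 ≡ 16 (mod 23). Nonzero ⇒ E is nonsingular.
For each x ∈ F_23, compute rhs = x³ + 1·x + 16 mod 23, then count y ∈ F_23 with y² ≡ rhs.
  x = 0: rhs = 16, matching y values: 4, 19 (2 points).
  x = 1: rhs = 18, matching y values: 8, 15 (2 points).
  x = 2: rhs = 3, matching y values: 7, 16 (2 points).
  x = 3: rhs = 0, matching y values: 0 (1 points).
  x = 4: rhs = 15, matching y values: none (0 points).
  x = 5: rhs = 8, matching y values: 10, 13 (2 points).
  x = 6: rhs = 8, matching y values: 10, 13 (2 points).
  x = 7: rhs = 21, matching y values: none (0 points).
  x = 8: rhs = 7, matching y values: none (0 points).
  x = 9: rhs = 18, matching y values: 8, 15 (2 points).
  x = 10: rhs = 14, matching y values: none (0 points).
  x = 11: rhs = 1, matching y values: 1, 22 (2 points).
  x = 12: rhs = 8, matching y values: 10, 13 (2 points).
  x = 13: rhs = 18, matching y values: 8, 15 (2 points).
  x = 14: rhs = 14, matching y values: none (0 points).
  x = 15: rhs = 2, matching y values: 5, 18 (2 points).
  x = 16: rhs = 11, matching y values: none (0 points).
  x = 17: rhs = 1, matching y values: 1, 22 (2 points).
  x = 18: rhs = 1, matching y values: 1, 22 (2 points).
  x = 19: rhs = 17, matching y values: none (0 points).
  x = 20: rhs = 9, matching y values: 3, 20 (2 points).
  x = 21: rhs = 6, matching y values: 11, 12 (2 points).
  x = 22: rhs = 14, matching y values: none (0 points).
Total affine count: 29.
Full point count |E(F_23)| = 29 + 1 = 30.
Hasse bound: |30 − (23+1)| = |6| = 6 ≤ 2√23 ≈ 9.5917 ✓.


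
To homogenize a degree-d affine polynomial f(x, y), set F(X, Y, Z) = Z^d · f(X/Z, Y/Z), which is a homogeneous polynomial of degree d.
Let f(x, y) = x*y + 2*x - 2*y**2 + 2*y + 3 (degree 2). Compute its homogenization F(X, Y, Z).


F(X, Y, Z) = X*Y + 2*X*Z - 2*Y**2 + 2*Y*Z + 3*Z**2

deg(f) = 2.
Substitute x = X/Z, y = Y/Z into f, then multiply by Z^2.
  monomial 1·x^1·y^1 ↦ 1·X^1·Y^1·Z^0.
  monomial 2·x^1·y^0 ↦ 2·X^1·Y^0·Z^1.
  monomial -2·x^0·y^2 ↦ -2·X^0·Y^2·Z^0.
  monomial 2·x^0·y^1 ↦ 2·X^0·Y^1·Z^1.
  monomial 3·x^0·y^0 ↦ 3·X^0·Y^0·Z^2.
Collecting: F(X, Y, Z) = X*Y + 2*X*Z - 2*Y**2 + 2*Y*Z + 3*Z**2.


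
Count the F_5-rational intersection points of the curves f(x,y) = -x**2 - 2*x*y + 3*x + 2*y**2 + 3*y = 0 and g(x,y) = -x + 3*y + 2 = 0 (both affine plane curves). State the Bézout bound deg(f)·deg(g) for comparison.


Common zeros: {(0, 1)}; count = 1; Bézout bound = 2.

deg(f) = 2, deg(g) = 1, so Bézout bound = 2.
Scan x ∈ F_5. For each x, list the y ∈ F_5 with f(x, y) ≡ 0 and those with g(x, y) ≡ 0 (mod 5); the common zeros in that column are the intersection.
  x = 0: f ≡ 0 at y ∈ {0, 1}; g ≡ 0 at y ∈ {1}; common: {1}.
  x = 1: f ≡ 0 at y ∈ {1}; g ≡ 0 at y ∈ {3}; common: ∅.
  x = 2: f ≡ 0 at y ∈ {4}; g ≡ 0 at y ∈ {0}; common: ∅.
  x = 3: f ≡ 0 at y ∈ {0, 4}; g ≡ 0 at y ∈ {2}; common: ∅.
  x = 4: f ≡ 0 at y ∈ ∅; g ≡ 0 at y ∈ {4}; common: ∅.
Collecting: common zeros = {(0, 1)}, so the count is 1.
Comparison with the Bézout bound: 1 ≤ 2 = deg(f)·deg(g), as expected for curves with no common component (the affine F_5-count falls short of the bound because intersections may lie at infinity, over extension fields, or carry multiplicity).


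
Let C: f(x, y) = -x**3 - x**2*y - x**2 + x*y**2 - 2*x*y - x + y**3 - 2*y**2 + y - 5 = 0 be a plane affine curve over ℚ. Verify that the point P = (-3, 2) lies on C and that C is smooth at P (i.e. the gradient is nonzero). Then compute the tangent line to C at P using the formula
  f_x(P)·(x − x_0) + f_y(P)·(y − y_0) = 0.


Tangent line at P: -10*x - 10*y - 10 = 0.

Step 1: f(-3, 2) = 0, so P lies on C.
Step 2: partial derivatives
  f_x(x, y) = -3*x**2 - 2*x*y - 2*x + y**2 - 2*y - 1, f_y(x, y) = -x**2 + 2*x*y - 2*x + 3*y**2 - 4*y + 1.
  f_x(P) = -10, f_y(P) = -10 (gradient nonzero, so P is smooth).
Step 3: tangent line at P: -10·(x − -3) + -10·(y − 2) = 0.
Expanding: -10*x - 10*y - 10 = 0.


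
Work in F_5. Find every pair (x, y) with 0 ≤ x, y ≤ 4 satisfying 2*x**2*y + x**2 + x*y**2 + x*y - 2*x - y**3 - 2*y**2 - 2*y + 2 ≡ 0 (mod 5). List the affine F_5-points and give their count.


Affine F_5-points: {(1, 1), (1, 4), (2, 2), (2, 4), (3, 0), (4, 0), (4, 1)}; count = 7.

For each of the 25 pairs (x, y) ∈ F_5², evaluate f(x, y) mod 5. Record the zeros.
  x = 0: [0↦2, 1↦2, 2↦2, 3↦1, 4↦3]  zeros at y ∈ ∅
  x = 1: [0↦1, 1↦0, 2↦1, 3↦3, 4↦0]  zeros at y ∈ {1, 4}
  x = 2: [0↦2, 1↦4, 2↦0, 3↦4, 4↦0]  zeros at y ∈ {2, 4}
  x = 3: [0↦0, 1↦4, 2↦4, 3↦4, 4↦3]  zeros at y ∈ {0}
  x = 4: [0↦0, 1↦0, 2↦3, 3↦3, 4↦4]  zeros at y ∈ {0, 1}
Collecting zeros: affine points = {(1, 1), (1, 4), (2, 2), (2, 4), (3, 0), (4, 0), (4, 1)}.
Total count |C(F_5)_aff| = 7.


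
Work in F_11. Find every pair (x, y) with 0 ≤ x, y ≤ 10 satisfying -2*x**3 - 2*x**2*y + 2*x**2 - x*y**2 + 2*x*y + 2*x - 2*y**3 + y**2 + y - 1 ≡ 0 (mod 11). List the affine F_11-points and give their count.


Affine F_11-points: {(0, 2), (1, 1), (2, 1), (2, 3), (3, 2), (5, 4), (5, 6), (5, 10), (7, 2), (8, 1), (8, 3), (8, 9), (10, 3)}; count = 13.

For each of the 121 pairs (x, y) ∈ F_11², evaluate f(x, y) mod 11. Record the zeros.
  x = 0: [0↦10, 1↦10, 2↦0, 3↦1, 4↦1, 5↦10, 6↦5, 7↦7, 8↦4, 9↦6, 10↦1]  zeros at y ∈ {2}
  x = 1: [0↦1, 1↦0, 2↦9, 3↦5, 4↦9, 5↦9, 6↦4, 7↦4, 8↦8, 9↦4, 10↦2]  zeros at y ∈ {1}
  x = 2: [0↦6, 1↦0, 2↦2, 3↦0, 4↦4, 5↦2, 6↦4, 7↦9, 8↦5, 9↦2, 10↦10]  zeros at y ∈ {1, 3}
  x = 3: [0↦2, 1↦9, 2↦0, 3↦7, 4↦7, 5↦10, 6↦4, 7↦10, 8↦5, 9↦10, 10↦2]  zeros at y ∈ {2}
  x = 4: [0↦10, 1↦4, 2↦2, 3↦3, 4↦6, 5↦10, 6↦3, 7↦6, 8↦7, 9↦5, 10↦10]  zeros at y ∈ ∅
  x = 5: [0↦7, 1↦6, 2↦7, 3↦9, 4↦0, 5↦1, 6↦0, 7↦7, 8↦10, 9↦8, 10↦0]  zeros at y ∈ {4, 6, 10}
  x = 6: [0↦3, 1↦3, 2↦3, 3↦2, 4↦10, 5↦4, 6↦5, 7↦1, 8↦2, 9↦7, 10↦4]  zeros at y ∈ ∅
  x = 7: [0↦8, 1↦5, 2↦0, 3↦3, 4↦2, 5↦7, 6↦6, 7↦9, 8↦4, 9↦1, 10↦10]  zeros at y ∈ {2}
  x = 8: [0↦10, 1↦0, 2↦8, 3↦0, 4↦8, 5↦9, 6↦2, 7↦8, 8↦4, 9↦0, 10↦6]  zeros at y ∈ {1, 3, 9}
  x = 9: [0↦8, 1↦9, 2↦4, 3↦3, 4↦5, 5↦9, 6↦3, 7↦8, 8↦1, 9↦3, 10↦2]  zeros at y ∈ ∅
  x = 10: [0↦1, 1↦9, 2↦9, 3↦0, 4↦3, 5↦6, 6↦8, 7↦8, 8↦5, 9↦9, 10↦8]  zeros at y ∈ {3}
Collecting zeros: affine points = {(0, 2), (1, 1), (2, 1), (2, 3), (3, 2), (5, 4), (5, 6), (5, 10), (7, 2), (8, 1), (8, 3), (8, 9), (10, 3)}.
Total count |C(F_11)_aff| = 13.


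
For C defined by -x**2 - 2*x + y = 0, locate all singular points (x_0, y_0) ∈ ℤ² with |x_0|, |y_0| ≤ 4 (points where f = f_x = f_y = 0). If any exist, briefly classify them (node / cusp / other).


No singular points in the scanned grid; C is smooth there.

Compute partial derivatives:
  f_x = -2*x - 2.
  f_y = 1.
f_y = 1 is a nonzero constant, so f_y never vanishes: no point (x, y) can satisfy f = f_x = f_y = 0. In particular no (x, y) ∈ {−4, ..., 4}² is singular; the curve is smooth.


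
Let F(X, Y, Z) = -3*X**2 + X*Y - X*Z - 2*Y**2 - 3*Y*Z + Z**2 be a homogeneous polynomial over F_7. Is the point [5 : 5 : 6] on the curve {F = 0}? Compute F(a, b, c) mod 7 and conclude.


F(5,5,6) ≡ 5 (mod 7); P is NOT on the curve.

Evaluate F(5, 5, 6) term-by-term (mod 7).
  -3*X**2 ↦ -3·25·1·1 = -75
  X*Y ↦ 1·5·5·1 = 25
  -X*Z ↦ -1·5·1·6 = -30
  -2*Y**2 ↦ -2·1·25·1 = -50
  -3*Y*Z ↦ -3·1·5·6 = -90
  Z**2 ↦ 1·1·1·36 = 36
Sum: F(5, 5, 6) = (-75) + (25) + (-30) + (-50) + (-90) + (36) = -184.
Reducing mod 7: -184 ≡ 5 (mod 7).
Since F(a, b, c) ≡ 5 ≠ 0 (mod 7), P does NOT lie on the curve.


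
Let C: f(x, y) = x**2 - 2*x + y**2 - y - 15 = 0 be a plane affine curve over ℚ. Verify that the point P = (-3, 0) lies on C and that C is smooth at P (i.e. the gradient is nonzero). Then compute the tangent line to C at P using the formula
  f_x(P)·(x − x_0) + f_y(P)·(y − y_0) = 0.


Tangent line at P: -8*x - y - 24 = 0.

Step 1: f(-3, 0) = 0, so P lies on C.
Step 2: partial derivatives
  f_x(x, y) = 2*x - 2, f_y(x, y) = 2*y - 1.
  f_x(P) = -8, f_y(P) = -1 (gradient nonzero, so P is smooth).
Step 3: tangent line at P: -8·(x − -3) + -1·(y − 0) = 0.
Expanding: -8*x - y - 24 = 0.


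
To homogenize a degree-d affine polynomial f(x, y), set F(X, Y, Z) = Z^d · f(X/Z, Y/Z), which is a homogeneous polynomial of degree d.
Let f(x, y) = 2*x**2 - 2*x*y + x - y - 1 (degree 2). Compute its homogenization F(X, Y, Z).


F(X, Y, Z) = 2*X**2 - 2*X*Y + X*Z - Y*Z - Z**2

deg(f) = 2.
Substitute x = X/Z, y = Y/Z into f, then multiply by Z^2.
  monomial 2·x^2·y^0 ↦ 2·X^2·Y^0·Z^0.
  monomial -2·x^1·y^1 ↦ -2·X^1·Y^1·Z^0.
  monomial 1·x^1·y^0 ↦ 1·X^1·Y^0·Z^1.
  monomial -1·x^0·y^1 ↦ -1·X^0·Y^1·Z^1.
  monomial -1·x^0·y^0 ↦ -1·X^0·Y^0·Z^2.
Collecting: F(X, Y, Z) = 2*X**2 - 2*X*Y + X*Z - Y*Z - Z**2.


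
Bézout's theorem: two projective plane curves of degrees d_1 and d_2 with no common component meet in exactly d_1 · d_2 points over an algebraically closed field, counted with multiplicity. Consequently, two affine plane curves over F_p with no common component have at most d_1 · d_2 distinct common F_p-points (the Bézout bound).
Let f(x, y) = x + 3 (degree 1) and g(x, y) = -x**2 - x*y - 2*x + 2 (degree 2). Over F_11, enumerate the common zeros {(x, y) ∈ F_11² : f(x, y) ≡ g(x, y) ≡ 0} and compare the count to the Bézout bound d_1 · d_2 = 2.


Common zeros: {(8, 4)}; count = 1; Bézout bound = 2.

deg(f) = 1, deg(g) = 2, so Bézout bound = 2.
Scan x ∈ F_11. For each x, list the y ∈ F_11 with f(x, y) ≡ 0 and those with g(x, y) ≡ 0 (mod 11); the common zeros in that column are the intersection.
  x = 0: f ≡ 0 at y ∈ ∅; g ≡ 0 at y ∈ ∅; common: ∅.
  x = 1: f ≡ 0 at y ∈ ∅; g ≡ 0 at y ∈ {10}; common: ∅.
  x = 2: f ≡ 0 at y ∈ ∅; g ≡ 0 at y ∈ {8}; common: ∅.
  x = 3: f ≡ 0 at y ∈ ∅; g ≡ 0 at y ∈ {3}; common: ∅.
  x = 4: f ≡ 0 at y ∈ ∅; g ≡ 0 at y ∈ {0}; common: ∅.
  x = 5: f ≡ 0 at y ∈ ∅; g ≡ 0 at y ∈ {0}; common: ∅.
  x = 6: f ≡ 0 at y ∈ ∅; g ≡ 0 at y ∈ {7}; common: ∅.
  x = 7: f ≡ 0 at y ∈ ∅; g ≡ 0 at y ∈ {7}; common: ∅.
  x = 8: f ≡ 0 at y ∈ {0, 1, 2, 3, 4, 5, 6, 7, 8, 9, 10}; g ≡ 0 at y ∈ {4}; common: {4}.
  x = 9: f ≡ 0 at y ∈ ∅; g ≡ 0 at y ∈ {10}; common: ∅.
  x = 10: f ≡ 0 at y ∈ ∅; g ≡ 0 at y ∈ {8}; common: ∅.
Collecting: common zeros = {(8, 4)}, so the count is 1.
Comparison with the Bézout bound: 1 ≤ 2 = deg(f)·deg(g), as expected for curves with no common component (the affine F_11-count falls short of the bound because intersections may lie at infinity, over extension fields, or carry multiplicity).


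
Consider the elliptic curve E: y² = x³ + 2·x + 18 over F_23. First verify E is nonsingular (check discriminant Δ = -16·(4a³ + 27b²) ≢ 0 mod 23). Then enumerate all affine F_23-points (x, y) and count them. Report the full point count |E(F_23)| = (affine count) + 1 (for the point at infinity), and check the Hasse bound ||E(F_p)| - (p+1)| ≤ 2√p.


Affine points = {(0, 8), (0, 15), (6, 4), (6, 19), (9, 11), (9, 12), (10, 7), (10, 16), (16, 11), (16, 12), (20, 10), (20, 13), (21, 11), (21, 12)}; affine count = 14; |E(F_23)| = 15.

Discriminant check: Δ ∝ 4a³ + 27b² = 4·2³ + 27·18² = 4·8 + 27·324 ≡ 17 (mod 23). Nonzero ⇒ E is nonsingular.
For each x ∈ F_23, compute rhs = x³ + 2·x + 18 mod 23, then count y ∈ F_23 with y² ≡ rhs.
  x = 0: rhs = 18, matching y values: 8, 15 (2 points).
  x = 1: rhs = 21, matching y values: none (0 points).
  x = 2: rhs = 7, matching y values: none (0 points).
  x = 3: rhs = 5, matching y values: none (0 points).
  x = 4: rhs = 21, matching y values: none (0 points).
  x = 5: rhs = 15, matching y values: none (0 points).
  x = 6: rhs = 16, matching y values: 4, 19 (2 points).
  x = 7: rhs = 7, matching y values: none (0 points).
  x = 8: rhs = 17, matching y values: none (0 points).
  x = 9: rhs = 6, matching y values: 11, 12 (2 points).
  x = 10: rhs = 3, matching y values: 7, 16 (2 points).
  x = 11: rhs = 14, matching y values: none (0 points).
  x = 12: rhs = 22, matching y values: none (0 points).
  x = 13: rhs = 10, matching y values: none (0 points).
  x = 14: rhs = 7, matching y values: none (0 points).
  x = 15: rhs = 19, matching y values: none (0 points).
  x = 16: rhs = 6, matching y values: 11, 12 (2 points).
  x = 17: rhs = 20, matching y values: none (0 points).
  x = 18: rhs = 21, matching y values: none (0 points).
  x = 19: rhs = 15, matching y values: none (0 points).
  x = 20: rhs = 8, matching y values: 10, 13 (2 points).
  x = 21: rhs = 6, matching y values: 11, 12 (2 points).
  x = 22: rhs = 15, matching y values: none (0 points).
Total affine count: 14.
Full point count |E(F_23)| = 14 + 1 = 15.
Hasse bound: |15 − (23+1)| = |-9| = 9 ≤ 2√23 ≈ 9.5917 ✓.


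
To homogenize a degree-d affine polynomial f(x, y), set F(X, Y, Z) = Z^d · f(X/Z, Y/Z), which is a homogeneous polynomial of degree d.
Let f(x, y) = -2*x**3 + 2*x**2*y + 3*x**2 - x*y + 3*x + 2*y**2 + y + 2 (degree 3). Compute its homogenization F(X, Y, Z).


F(X, Y, Z) = -2*X**3 + 2*X**2*Y + 3*X**2*Z - X*Y*Z + 3*X*Z**2 + 2*Y**2*Z + Y*Z**2 + 2*Z**3

deg(f) = 3.
Substitute x = X/Z, y = Y/Z into f, then multiply by Z^3.
  monomial -2·x^3·y^0 ↦ -2·X^3·Y^0·Z^0.
  monomial 2·x^2·y^1 ↦ 2·X^2·Y^1·Z^0.
  monomial 3·x^2·y^0 ↦ 3·X^2·Y^0·Z^1.
  monomial -1·x^1·y^1 ↦ -1·X^1·Y^1·Z^1.
  monomial 3·x^1·y^0 ↦ 3·X^1·Y^0·Z^2.
  monomial 2·x^0·y^2 ↦ 2·X^0·Y^2·Z^1.
  monomial 1·x^0·y^1 ↦ 1·X^0·Y^1·Z^2.
  monomial 2·x^0·y^0 ↦ 2·X^0·Y^0·Z^3.
Collecting: F(X, Y, Z) = -2*X**3 + 2*X**2*Y + 3*X**2*Z - X*Y*Z + 3*X*Z**2 + 2*Y**2*Z + Y*Z**2 + 2*Z**3.


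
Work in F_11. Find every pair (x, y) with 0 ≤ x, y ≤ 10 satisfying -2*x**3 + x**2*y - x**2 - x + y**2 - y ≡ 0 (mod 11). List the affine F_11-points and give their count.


Affine F_11-points: {(0, 0), (0, 1), (1, 2), (1, 9), (2, 0), (2, 8), (3, 0), (3, 3), (4, 1), (4, 6), (7, 1), (7, 6), (8, 6), (8, 8), (10, 3), (10, 8)}; count = 16.

For each of the 121 pairs (x, y) ∈ F_11², evaluate f(x, y) mod 11. Record the zeros.
  x = 0: [0↦0, 1↦0, 2↦2, 3↦6, 4↦1, 5↦9, 6↦8, 7↦9, 8↦1, 9↦6, 10↦2]  zeros at y ∈ {0, 1}
  x = 1: [0↦7, 1↦8, 2↦0, 3↦5, 4↦1, 5↦10, 6↦10, 7↦1, 8↦5, 9↦0, 10↦8]  zeros at y ∈ {2, 9}
  x = 2: [0↦0, 1↦4, 2↦10, 3↦7, 4↦6, 5↦7, 6↦10, 7↦4, 8↦0, 9↦9, 10↦9]  zeros at y ∈ {0, 8}
  x = 3: [0↦0, 1↦9, 2↦9, 3↦0, 4↦4, 5↦10, 6↦7, 7↦6, 8↦7, 9↦10, 10↦4]  zeros at y ∈ {0, 3}
  x = 4: [0↦6, 1↦0, 2↦7, 3↦5, 4↦5, 5↦7, 6↦0, 7↦6, 8↦3, 9↦2, 10↦3]  zeros at y ∈ {1, 6}
  x = 5: [0↦6, 1↦9, 2↦3, 3↦10, 4↦8, 5↦8, 6↦10, 7↦3, 8↦9, 9↦6, 10↦5]  zeros at y ∈ ∅
  x = 6: [0↦10, 1↦2, 2↦7, 3↦3, 4↦1, 5↦1, 6↦3, 7↦7, 8↦2, 9↦10, 10↦9]  zeros at y ∈ ∅
  x = 7: [0↦6, 1↦0, 2↦7, 3↦5, 4↦5, 5↦7, 6↦0, 7↦6, 8↦3, 9↦2, 10↦3]  zeros at y ∈ {1, 6}
  x = 8: [0↦4, 1↦2, 2↦2, 3↦4, 4↦8, 5↦3, 6↦0, 7↦10, 8↦0, 9↦3, 10↦8]  zeros at y ∈ {6, 8}
  x = 9: [0↦3, 1↦7, 2↦2, 3↦10, 4↦9, 5↦10, 6↦2, 7↦7, 8↦3, 9↦1, 10↦1]  zeros at y ∈ ∅
  x = 10: [0↦2, 1↦3, 2↦6, 3↦0, 4↦7, 5↦5, 6↦5, 7↦7, 8↦0, 9↦6, 10↦3]  zeros at y ∈ {3, 8}
Collecting zeros: affine points = {(0, 0), (0, 1), (1, 2), (1, 9), (2, 0), (2, 8), (3, 0), (3, 3), (4, 1), (4, 6), (7, 1), (7, 6), (8, 6), (8, 8), (10, 3), (10, 8)}.
Total count |C(F_11)_aff| = 16.


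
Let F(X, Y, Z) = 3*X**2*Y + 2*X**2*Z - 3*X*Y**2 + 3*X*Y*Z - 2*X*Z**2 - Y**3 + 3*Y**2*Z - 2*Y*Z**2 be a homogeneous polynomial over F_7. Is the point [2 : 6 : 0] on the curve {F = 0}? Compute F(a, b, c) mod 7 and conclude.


F(2,6,0) ≡ 4 (mod 7); P is NOT on the curve.

Evaluate F(2, 6, 0) term-by-term (mod 7).
  3*X**2*Y ↦ 3·4·6·1 = 72
  2*X**2*Z ↦ 2·4·1·0 = 0
  -3*X*Y**2 ↦ -3·2·36·1 = -216
  3*X*Y*Z ↦ 3·2·6·0 = 0
  -2*X*Z**2 ↦ -2·2·1·0 = 0
  -Y**3 ↦ -1·1·216·1 = -216
  3*Y**2*Z ↦ 3·1·36·0 = 0
  -2*Y*Z**2 ↦ -2·1·6·0 = 0
Sum: F(2, 6, 0) = (72) + (0) + (-216) + (0) + (0) + (-216) + (0) + (0) = -360.
Reducing mod 7: -360 ≡ 4 (mod 7).
Since F(a, b, c) ≡ 4 ≠ 0 (mod 7), P does NOT lie on the curve.


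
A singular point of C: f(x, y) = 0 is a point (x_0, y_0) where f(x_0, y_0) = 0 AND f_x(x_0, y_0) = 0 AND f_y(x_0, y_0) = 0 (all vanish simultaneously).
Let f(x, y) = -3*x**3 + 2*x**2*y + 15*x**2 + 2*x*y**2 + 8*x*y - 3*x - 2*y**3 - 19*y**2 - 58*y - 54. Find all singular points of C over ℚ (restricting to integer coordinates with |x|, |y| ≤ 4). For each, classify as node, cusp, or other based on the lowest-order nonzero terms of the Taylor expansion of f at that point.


Singular points: {(1, -3)}; classification: cusp.

Compute partial derivatives:
  f_x = -9*x**2 + 4*x*y + 30*x + 2*y**2 + 8*y - 3.
  f_y = 2*x**2 + 4*x*y + 8*x - 6*y**2 - 38*y - 58.
Scan x_0 ∈ {−4, ..., 4}. For each x_0, f_y(x_0, y) is a polynomial in y; find its integer roots y ∈ {−4, ..., 4}, then test f_x and f at those candidates.
  x = -4: f_y(-4, y) = -6*y**2 - 54*y - 58; no integer root y with |y| ≤ 4.
  x = -3: f_y(-3, y) = -6*y**2 - 50*y - 64; no integer root y with |y| ≤ 4.
  x = -2: f_y(-2, y) = -6*y**2 - 46*y - 66; no integer root y with |y| ≤ 4.
  x = -1: f_y(-1, y) = -6*y**2 - 42*y - 64; no integer root y with |y| ≤ 4.
  x = 0: f_y(0, y) = -6*y**2 - 38*y - 58; no integer root y with |y| ≤ 4.
  x = 1: f_y(1, y) = -6*y**2 - 34*y - 48; vanishes at y ∈ {-3}. (1, -3): f_x = 0, f = 0 — SINGULAR.
  x = 2: f_y(2, y) = -6*y**2 - 30*y - 34; no integer root y with |y| ≤ 4.
  x = 3: f_y(3, y) = -6*y**2 - 26*y - 16; no integer root y with |y| ≤ 4.
  x = 4: f_y(4, y) = -6*y**2 - 22*y + 6; no integer root y with |y| ≤ 4.
Only singular point on the grid: (1, -3).
Classify: substitute x = 1 + u, y = -3 + v and expand: f = -3*u**3 + 2*u**2*v + 2*u*v**2 - 2*v**3 + v**2.
No constant or linear terms (consistent with a singular point). Quadratic part: v**2. Cubic part: -3*u**3 + 2*u**2*v + 2*u*v**2 - 2*v**3.
The quadratic part v**2 is a perfect square, so there is a single (double) tangent line v = 0, i.e. y = -3. Restricting the cubic part to that line (v = 0) leaves -3*u**3 ≠ 0, so f is not divisible by v and the branch is v² ≈ 3*u**3 to lowest order — this is a cusp.
Classification: cusp.
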